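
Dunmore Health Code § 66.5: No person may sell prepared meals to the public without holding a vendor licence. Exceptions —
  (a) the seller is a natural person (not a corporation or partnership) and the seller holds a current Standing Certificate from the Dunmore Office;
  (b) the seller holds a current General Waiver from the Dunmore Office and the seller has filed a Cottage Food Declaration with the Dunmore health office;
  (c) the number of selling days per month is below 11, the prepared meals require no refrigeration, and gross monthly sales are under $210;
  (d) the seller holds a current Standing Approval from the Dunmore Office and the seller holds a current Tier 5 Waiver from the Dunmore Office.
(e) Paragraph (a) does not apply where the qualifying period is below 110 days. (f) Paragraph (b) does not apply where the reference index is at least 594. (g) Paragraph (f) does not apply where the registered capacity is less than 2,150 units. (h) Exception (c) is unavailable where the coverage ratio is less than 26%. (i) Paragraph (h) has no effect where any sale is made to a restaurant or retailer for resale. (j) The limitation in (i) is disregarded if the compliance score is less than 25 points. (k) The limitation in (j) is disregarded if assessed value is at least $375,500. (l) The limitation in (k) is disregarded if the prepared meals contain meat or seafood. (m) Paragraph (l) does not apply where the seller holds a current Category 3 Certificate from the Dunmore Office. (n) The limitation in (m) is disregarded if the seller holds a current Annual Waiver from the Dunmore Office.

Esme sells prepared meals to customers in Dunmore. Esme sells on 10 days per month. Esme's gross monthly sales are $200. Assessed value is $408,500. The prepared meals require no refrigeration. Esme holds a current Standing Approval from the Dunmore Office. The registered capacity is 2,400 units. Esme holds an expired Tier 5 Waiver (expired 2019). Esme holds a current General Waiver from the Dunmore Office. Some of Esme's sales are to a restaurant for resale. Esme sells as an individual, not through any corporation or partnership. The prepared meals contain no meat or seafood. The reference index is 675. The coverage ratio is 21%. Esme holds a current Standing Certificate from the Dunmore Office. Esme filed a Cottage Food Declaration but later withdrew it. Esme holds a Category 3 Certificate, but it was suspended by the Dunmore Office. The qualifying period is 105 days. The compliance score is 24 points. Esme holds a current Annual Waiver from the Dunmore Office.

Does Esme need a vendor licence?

Exception (a)'s conditions are all satisfied: the seller is a natural person; a current Standing Certificate is held. However, paragraph (e) must be considered: (e) operates against (a): the qualifying period is 105 days, below the 110 days limit. So (a) is unavailable.
Exception (b) requires that the seller has filed a Cottage Food Declaration with the Dunmore health office; but the Cottage Food Declaration was withdrawn, so (b) is unavailable.
Exception (c): the number of selling days per month is 10, below the 11 limit; the prepared meals are shelf-stable; gross monthly sales are $200, under the $210 limit — every condition holds. Applying paragraphs (h)–(n): (h) would limit (c) — the coverage ratio is 21%, less than the 26% limit — but (i) sets (h) aside: (i) operates against (h): some sales are to a restaurant for resale. (j) is triggered (the compliance score is 24 points, less than the 25 points limit), but is itself disapplied by (k): (k) operates — assessed value is $408,500, meeting the $375,500 threshold. (l), which would lift (k), does not operate here — the prepared meals contain no meat or seafood. So (c) applies.
Exception (d) requires that the seller holds a current Tier 5 Waiver from the Dunmore Office; but the Tier 5 Waiver is not current, so (d) is unavailable.

No — exception (c) applies; Esme is not required to hold a vendor licence.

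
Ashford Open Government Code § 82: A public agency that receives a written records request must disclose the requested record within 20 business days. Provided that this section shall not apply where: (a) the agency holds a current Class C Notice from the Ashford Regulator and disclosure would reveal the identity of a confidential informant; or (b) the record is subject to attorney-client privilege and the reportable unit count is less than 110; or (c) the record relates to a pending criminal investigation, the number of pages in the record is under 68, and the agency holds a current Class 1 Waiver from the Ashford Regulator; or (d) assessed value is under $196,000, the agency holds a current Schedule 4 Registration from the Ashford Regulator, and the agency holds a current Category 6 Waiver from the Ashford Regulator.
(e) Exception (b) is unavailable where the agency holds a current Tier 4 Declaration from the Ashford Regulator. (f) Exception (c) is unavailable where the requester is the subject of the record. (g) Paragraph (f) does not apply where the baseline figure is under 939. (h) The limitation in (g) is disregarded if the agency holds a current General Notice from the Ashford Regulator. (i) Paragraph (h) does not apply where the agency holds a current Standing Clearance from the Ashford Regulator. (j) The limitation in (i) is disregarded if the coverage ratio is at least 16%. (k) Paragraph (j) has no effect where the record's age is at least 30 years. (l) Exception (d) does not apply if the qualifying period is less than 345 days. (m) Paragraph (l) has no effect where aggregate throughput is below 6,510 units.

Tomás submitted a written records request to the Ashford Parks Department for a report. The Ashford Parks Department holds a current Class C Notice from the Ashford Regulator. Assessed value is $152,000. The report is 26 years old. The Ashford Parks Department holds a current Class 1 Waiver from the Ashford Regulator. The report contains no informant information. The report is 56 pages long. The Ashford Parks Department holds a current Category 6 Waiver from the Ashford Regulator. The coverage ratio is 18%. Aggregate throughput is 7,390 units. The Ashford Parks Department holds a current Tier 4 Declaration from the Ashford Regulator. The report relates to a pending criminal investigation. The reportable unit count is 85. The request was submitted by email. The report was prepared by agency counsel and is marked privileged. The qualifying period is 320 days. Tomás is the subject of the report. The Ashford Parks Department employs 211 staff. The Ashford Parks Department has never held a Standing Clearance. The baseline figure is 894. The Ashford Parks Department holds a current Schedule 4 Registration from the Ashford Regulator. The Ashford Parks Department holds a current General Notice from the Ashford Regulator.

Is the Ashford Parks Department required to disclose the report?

Exception (a) requires that disclosure would reveal the identity of a confidential informant; but the report contains no informant information, so (a) is unavailable.
Exception (b) is satisfied on its face — the report is privileged; the reportable unit count is 85, less than the 110 limit. But: (e) operates against (b): a current Tier 4 Declaration is held. (b) is therefore removed.
Exception (c) is satisfied on its face — the report relates to a pending investigation; the number of pages in the record is 56, under the 68 limit; a current Class 1 Waiver is held. But applying paragraphs (f)–(k): (f) applies — Tomás is the subject of the report. (g) would limit (f) — the baseline figure is 894, under the 939 limit — but (h) sets (g) aside: (h) is engaged — a current General Notice is held. (i) does not operate here (no current Standing Clearance is held), so (h) stands. (c) is therefore removed.
Exception (d) is satisfied on its face — assessed value is $152,000, under the $196,000 limit; a current Schedule 4 Registration is held; a current Category 6 Waiver is held. But: (l) operates — the qualifying period is 320 days, less than the 345 days limit. (m), which would lift (l), is not engaged — aggregate throughput is 7,390 units, not below 6,510 units. (d) is therefore removed.
No exception applies. The general rule governs.

Yes — the Ashford Parks Department must disclose the report.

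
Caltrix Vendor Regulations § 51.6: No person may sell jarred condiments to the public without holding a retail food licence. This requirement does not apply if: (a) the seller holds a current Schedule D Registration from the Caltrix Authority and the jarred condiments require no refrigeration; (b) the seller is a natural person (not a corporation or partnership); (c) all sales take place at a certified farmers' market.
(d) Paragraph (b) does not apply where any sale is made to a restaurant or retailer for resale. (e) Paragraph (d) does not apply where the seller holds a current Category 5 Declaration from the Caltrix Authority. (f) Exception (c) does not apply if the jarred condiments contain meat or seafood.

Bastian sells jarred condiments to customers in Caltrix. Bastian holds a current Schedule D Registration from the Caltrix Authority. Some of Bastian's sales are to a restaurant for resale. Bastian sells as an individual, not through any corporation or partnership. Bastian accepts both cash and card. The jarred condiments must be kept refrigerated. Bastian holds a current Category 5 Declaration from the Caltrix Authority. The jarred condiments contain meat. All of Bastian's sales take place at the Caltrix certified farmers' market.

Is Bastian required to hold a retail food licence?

No — exception (b) applies; Bastian is not required to hold a retail food licence.

Exception (a) does not apply: the jarred condiments require refrigeration.
Exception (b)'s conditions are all satisfied: the seller is a natural person. As to paragraphs (d)–(e): (d) would limit (b) — some sales are to a restaurant for resale — but (e) sets (d) aside: (e) operates against (d): a current Category 5 Declaration is held. Exception (b) stands.
Exception (c) is satisfied on its face — all sales are at a certified farmers' market. However, paragraph (f) must be considered: (f) is triggered — the jarred condiments contain meat. So (c) is unavailable.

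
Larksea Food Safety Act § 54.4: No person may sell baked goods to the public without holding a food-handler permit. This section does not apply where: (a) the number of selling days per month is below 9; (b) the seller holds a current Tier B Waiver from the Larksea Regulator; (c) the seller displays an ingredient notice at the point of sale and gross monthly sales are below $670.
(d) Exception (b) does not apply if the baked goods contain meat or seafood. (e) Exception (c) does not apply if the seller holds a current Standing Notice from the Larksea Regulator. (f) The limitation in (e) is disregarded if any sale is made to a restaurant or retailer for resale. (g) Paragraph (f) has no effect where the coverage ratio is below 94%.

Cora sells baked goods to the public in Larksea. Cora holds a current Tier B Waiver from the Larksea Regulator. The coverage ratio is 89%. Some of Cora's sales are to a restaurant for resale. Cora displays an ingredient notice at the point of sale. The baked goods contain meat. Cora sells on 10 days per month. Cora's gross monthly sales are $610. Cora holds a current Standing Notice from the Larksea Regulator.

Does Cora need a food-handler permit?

Yes — Cora must hold a food-handler permit.

Exception (a) fails — the number of selling days per month is 10, not below 9.
Exception (b)'s conditions are all satisfied: a current Tier B Waiver is held. Turning to paragraph (d): (d) operates against (b): the baked goods contain meat. (b) is therefore removed.
Exception (c)'s conditions are all satisfied: an ingredient notice is displayed; gross monthly sales are $610, below the $670 limit. Turning to paragraphs (e)–(g): (e) operates against (c): a current Standing Notice is held. (f) operates (some sales are to a restaurant for resale), but is itself disapplied by (g): (g) operates against (f): the coverage ratio is 89%, below the 94% limit. (c) is therefore removed.
No exception is made out. Cora falls within the general rule.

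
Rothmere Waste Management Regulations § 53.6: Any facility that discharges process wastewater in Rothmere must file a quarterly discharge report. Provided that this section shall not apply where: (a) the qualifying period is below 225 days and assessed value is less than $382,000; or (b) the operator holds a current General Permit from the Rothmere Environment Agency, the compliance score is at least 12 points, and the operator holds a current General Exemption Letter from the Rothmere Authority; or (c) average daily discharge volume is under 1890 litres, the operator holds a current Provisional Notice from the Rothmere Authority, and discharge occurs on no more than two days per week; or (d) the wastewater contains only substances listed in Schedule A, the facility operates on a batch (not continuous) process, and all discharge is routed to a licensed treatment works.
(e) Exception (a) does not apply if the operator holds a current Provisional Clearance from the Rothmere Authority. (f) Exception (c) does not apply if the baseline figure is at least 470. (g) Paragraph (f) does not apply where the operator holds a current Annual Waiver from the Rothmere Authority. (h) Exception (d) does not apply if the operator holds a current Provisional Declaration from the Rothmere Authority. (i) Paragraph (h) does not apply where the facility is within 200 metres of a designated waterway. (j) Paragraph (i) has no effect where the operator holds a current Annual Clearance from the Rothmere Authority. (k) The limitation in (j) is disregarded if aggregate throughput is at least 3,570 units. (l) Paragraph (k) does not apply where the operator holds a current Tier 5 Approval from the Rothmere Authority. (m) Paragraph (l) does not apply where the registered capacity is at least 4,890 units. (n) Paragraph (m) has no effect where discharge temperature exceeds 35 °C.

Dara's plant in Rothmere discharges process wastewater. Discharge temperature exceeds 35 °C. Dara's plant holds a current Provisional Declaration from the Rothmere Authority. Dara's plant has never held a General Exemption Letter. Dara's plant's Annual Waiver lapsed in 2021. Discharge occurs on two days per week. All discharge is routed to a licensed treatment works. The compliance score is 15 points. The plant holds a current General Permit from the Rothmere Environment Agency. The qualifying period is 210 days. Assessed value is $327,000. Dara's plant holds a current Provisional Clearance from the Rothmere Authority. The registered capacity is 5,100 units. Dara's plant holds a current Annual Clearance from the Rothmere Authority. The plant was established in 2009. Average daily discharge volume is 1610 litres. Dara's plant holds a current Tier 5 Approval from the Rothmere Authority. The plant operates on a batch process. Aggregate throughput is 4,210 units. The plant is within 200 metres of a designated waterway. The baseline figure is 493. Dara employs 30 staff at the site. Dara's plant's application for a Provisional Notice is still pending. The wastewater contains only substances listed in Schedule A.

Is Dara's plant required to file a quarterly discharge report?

Yes — Dara's plant must file a quarterly discharge report.

Exception (a) is satisfied on its face — the qualifying period is 210 days, below the 225 days limit; assessed value is $327,000, less than the $382,000 limit. But: (e) is triggered — a current Provisional Clearance is held. So (a) is unavailable.
Exception (b) requires that the operator holds a current General Exemption Letter from the Rothmere Authority; but no current General Exemption Letter is held, so (b) is unavailable.
Exception (c) requires that the operator holds a current Provisional Notice from the Rothmere Authority; but no current Provisional Notice is held, so (c) is unavailable.
Exception (d) is satisfied on its face — the wastewater is Schedule-A-only; the facility operates on a batch process; discharge is routed to a licensed treatment works. But: (h) operates against (d): a current Provisional Declaration is held. (i) would limit (h) — the plant is within 200 m of a designated waterway — but (j) sets (i) aside: (j) operates — a current Annual Clearance is held. (k) would limit (j) — aggregate throughput is 4,210 units, meeting the 3,570 units threshold — but (l) sets (k) aside: (l) is engaged — a current Tier 5 Approval is held. (m) applies (the registered capacity is 5,100 units, meeting the 4,890 units threshold), but is overridden by (n): (n) operates — discharge temperature exceeds 35 °C. (d) is therefore removed.
No exception applies. The general rule governs.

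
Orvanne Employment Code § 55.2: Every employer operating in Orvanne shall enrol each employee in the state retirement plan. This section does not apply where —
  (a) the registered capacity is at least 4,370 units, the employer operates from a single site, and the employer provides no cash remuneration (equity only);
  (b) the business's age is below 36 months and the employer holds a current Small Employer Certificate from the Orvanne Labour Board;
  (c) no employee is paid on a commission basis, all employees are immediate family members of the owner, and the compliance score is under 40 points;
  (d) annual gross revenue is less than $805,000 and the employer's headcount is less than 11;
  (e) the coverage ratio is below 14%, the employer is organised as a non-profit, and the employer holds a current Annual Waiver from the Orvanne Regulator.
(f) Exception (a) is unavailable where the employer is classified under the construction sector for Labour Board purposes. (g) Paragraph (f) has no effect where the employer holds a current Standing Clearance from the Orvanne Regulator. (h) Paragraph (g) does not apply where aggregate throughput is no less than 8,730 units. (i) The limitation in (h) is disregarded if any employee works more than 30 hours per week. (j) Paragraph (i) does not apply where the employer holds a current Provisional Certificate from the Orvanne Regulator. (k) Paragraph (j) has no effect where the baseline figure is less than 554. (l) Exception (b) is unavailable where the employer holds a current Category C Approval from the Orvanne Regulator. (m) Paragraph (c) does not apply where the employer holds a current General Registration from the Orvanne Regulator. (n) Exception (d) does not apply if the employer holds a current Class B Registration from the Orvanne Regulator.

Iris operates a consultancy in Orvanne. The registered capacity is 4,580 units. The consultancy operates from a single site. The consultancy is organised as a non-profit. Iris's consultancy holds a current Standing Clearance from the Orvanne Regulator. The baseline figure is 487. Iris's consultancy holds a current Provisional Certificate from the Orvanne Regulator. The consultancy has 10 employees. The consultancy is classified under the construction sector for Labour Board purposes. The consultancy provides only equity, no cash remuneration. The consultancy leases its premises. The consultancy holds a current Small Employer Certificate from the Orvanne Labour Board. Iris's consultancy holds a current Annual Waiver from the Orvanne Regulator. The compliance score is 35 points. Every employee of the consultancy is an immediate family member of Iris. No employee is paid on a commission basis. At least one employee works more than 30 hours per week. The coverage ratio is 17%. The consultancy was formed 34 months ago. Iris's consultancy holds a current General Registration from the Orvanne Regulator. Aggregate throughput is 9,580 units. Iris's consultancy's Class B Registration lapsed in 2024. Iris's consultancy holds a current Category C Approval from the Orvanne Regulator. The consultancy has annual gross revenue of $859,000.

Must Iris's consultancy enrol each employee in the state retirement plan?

No — exception (a) applies; Iris's consultancy is not required to enrol each employee in the state retirement plan.

All of (a)'s requirements are met (the registered capacity is 4,580 units, meeting the 4,370 units threshold; the employer operates from a single site; remuneration is equity-only). Under paragraphs (f)–(k): (f) is triggered (the consultancy is classified under the construction sector), but is overridden by (g): (g) applies — a current Standing Clearance is held. (h) is engaged (aggregate throughput is 9,580 units, meeting the 8,730 units threshold), but is displaced by (i): (i) operates against (h): at least one employee exceeds 30 hours/week. (j) would limit (i) — a current Provisional Certificate is held — but (k) sets (j) aside: (k) operates against (j): the baseline figure is 487, less than the 554 limit. So (a) applies.
Exception (b): the business's age is 34 months, below the 36 months limit; a current Small Employer Certificate is held — every condition holds. But: (l) is triggered — a current Category C Approval is held. (b) is therefore removed.
Exception (c)'s conditions are all satisfied: no employee is paid on commission; every employee is an immediate family member; the compliance score is 35 points, under the 40 points limit. But: (m) is triggered — a current General Registration is held. So (c) is unavailable.
Exception (d) does not apply: annual gross revenue is $859,000, not less than $805,000.
Exception (e) does not apply: the coverage ratio is 17%, not below 14%.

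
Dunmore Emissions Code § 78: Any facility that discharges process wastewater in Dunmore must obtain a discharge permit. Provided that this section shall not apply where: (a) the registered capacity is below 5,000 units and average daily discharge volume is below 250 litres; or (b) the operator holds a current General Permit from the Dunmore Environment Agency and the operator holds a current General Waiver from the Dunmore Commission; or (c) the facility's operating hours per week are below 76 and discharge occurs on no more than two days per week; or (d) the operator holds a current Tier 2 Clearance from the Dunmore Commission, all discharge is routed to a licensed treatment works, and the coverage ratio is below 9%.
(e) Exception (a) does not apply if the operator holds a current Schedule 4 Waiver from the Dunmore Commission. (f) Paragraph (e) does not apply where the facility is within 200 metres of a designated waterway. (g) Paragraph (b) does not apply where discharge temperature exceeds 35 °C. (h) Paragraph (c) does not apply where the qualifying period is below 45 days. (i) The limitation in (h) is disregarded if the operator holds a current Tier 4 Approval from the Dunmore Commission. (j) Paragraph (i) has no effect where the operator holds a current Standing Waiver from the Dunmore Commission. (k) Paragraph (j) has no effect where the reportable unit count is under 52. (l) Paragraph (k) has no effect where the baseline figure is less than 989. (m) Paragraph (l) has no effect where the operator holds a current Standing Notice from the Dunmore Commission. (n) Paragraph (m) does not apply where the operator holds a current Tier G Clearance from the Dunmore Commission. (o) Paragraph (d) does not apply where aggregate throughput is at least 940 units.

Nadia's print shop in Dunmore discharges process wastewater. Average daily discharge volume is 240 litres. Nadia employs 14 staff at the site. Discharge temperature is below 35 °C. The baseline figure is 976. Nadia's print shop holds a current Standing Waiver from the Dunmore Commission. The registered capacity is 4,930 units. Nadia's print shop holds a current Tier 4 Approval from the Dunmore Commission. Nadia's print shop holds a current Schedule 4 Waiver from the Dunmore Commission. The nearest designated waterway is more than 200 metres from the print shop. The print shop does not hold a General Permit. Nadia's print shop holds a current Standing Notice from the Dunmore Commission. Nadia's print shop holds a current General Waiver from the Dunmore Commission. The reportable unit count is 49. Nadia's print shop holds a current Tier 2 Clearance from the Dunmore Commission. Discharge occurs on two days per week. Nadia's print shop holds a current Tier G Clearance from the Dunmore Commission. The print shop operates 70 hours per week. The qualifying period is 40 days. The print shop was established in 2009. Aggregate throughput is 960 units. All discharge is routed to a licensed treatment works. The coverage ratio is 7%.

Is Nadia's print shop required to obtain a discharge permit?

Yes — Nadia's print shop must obtain a discharge permit.

All of (a)'s requirements are met (the registered capacity is 4,930 units, below the 5,000 units limit; average daily discharge volume is 240 litres, below the 250 litres limit). Turning to paragraphs (e)–(f): (e) operates against (a): a current Schedule 4 Waiver is held. (f), which would lift (e), does not operate here — the print shop is more than 200 m from any designated waterway. Exception (a) does not apply.
Exception (b) fails — no General Permit is held.
All of (c)'s requirements are met (the facility's operating hours per week are 70, below the 76 limit; discharge occurs on no more than two days per week). However, paragraphs (h)–(n) must be considered: (h) is triggered — the qualifying period is 40 days, below the 45 days limit. (i) would limit (h) — a current Tier 4 Approval is held — but (j) sets (i) aside: (j) operates against (i): a current Standing Waiver is held. (k) is engaged (the reportable unit count is 49, under the 52 limit), but yields to (l): (l) applies — the baseline figure is 976, less than the 989 limit. (m) would limit (l) — a current Standing Notice is held — but (n) sets (m) aside: (n) operates against (m): a current Tier G Clearance is held. Exception (c) does not apply.
Exception (d): a current Tier 2 Clearance is held; discharge is routed to a licensed treatment works; the coverage ratio is 7%, below the 9% limit — every condition holds. But: (o) is engaged — aggregate throughput is 960 units, meeting the 940 units threshold. So (d) is unavailable.
Every exception is unavailable, so the rule governs.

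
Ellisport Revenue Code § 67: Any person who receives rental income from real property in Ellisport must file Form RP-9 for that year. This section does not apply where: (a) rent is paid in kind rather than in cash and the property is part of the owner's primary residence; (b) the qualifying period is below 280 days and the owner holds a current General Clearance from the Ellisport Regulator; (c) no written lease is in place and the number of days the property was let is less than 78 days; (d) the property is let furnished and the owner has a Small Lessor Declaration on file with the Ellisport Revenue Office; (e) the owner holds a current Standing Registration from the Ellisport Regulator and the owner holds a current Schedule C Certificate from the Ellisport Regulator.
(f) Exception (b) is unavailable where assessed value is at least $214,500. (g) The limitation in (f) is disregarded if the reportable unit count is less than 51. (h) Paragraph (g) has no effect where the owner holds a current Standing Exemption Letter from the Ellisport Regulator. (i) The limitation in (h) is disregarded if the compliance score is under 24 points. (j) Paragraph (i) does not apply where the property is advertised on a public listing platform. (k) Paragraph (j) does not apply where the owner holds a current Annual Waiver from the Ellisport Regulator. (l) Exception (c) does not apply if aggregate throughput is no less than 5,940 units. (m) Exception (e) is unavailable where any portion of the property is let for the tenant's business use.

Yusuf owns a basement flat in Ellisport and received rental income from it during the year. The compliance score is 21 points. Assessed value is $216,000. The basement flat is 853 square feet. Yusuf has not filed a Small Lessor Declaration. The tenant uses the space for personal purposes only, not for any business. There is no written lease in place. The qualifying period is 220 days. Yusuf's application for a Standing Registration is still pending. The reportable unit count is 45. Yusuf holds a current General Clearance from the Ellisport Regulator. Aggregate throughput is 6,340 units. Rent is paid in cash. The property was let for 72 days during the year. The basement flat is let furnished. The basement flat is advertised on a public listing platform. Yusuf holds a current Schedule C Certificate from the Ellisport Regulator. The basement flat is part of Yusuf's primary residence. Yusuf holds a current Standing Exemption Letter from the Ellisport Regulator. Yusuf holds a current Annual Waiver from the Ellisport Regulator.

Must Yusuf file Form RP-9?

No — exception (b) applies; Yusuf is not required to file Form RP-9.

Exception (a) requires that rent is paid in kind rather than in cash; but rent is paid in cash, so (a) is unavailable.
Exception (b)'s conditions are all satisfied: the qualifying period is 220 days, below the 280 days limit; a current General Clearance is held. Under paragraphs (f)–(k): (f) is triggered (assessed value is $216,000, meeting the $214,500 threshold), but is set aside by (g): (g) operates against (f): the reportable unit count is 45, less than the 51 limit. (h) would limit (g) — a current Standing Exemption Letter is held — but (i) sets (h) aside: (i) applies — the compliance score is 21 points, under the 24 points limit. (j) would limit (i) — the property is publicly advertised — but (k) sets (j) aside: (k) is engaged — a current Annual Waiver is held. So (b) applies.
All of (c)'s requirements are met (there is no written lease; the number of days the property was let is 72 days, less than the 78 days limit). However, paragraph (l) must be considered: (l) is engaged — aggregate throughput is 6,340 units, meeting the 5,940 units threshold. So (c) is unavailable.
Exception (d) fails — no Small Lessor Declaration is on file.
Exception (e) requires that the owner holds a current Standing Registration from the Ellisport Regulator; but there is no Standing Registration in force, so (e) is unavailable.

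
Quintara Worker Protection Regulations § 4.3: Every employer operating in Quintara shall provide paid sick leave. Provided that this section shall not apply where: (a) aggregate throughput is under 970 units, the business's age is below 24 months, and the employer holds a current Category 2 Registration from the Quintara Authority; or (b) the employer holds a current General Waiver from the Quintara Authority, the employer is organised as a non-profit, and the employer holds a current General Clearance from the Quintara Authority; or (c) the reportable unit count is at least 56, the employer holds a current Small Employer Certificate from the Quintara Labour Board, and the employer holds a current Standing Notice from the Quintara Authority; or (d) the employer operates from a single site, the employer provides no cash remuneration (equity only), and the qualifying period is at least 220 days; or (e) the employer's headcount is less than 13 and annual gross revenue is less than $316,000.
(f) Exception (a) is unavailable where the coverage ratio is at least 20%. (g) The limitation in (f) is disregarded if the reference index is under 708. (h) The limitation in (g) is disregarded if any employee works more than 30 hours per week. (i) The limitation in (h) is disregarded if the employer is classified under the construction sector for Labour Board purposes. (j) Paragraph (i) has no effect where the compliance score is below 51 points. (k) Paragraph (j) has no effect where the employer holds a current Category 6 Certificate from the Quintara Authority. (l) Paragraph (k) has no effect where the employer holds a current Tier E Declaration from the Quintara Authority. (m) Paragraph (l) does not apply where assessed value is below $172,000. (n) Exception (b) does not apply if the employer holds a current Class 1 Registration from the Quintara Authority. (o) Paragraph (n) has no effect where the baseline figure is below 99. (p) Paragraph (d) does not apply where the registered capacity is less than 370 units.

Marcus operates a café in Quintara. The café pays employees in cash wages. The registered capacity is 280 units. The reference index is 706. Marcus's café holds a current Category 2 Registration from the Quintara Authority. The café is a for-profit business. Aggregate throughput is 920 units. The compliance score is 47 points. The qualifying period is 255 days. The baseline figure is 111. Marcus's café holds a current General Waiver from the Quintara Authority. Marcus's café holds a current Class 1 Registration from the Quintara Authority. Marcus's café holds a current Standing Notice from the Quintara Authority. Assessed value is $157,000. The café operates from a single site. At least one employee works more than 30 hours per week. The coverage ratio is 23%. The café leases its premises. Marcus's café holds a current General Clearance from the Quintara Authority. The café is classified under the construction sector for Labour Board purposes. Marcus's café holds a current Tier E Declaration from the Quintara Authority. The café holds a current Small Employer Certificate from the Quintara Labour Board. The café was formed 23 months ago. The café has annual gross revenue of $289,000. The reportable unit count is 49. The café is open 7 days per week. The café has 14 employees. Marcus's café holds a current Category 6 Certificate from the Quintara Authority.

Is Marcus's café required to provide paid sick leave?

Exception (a): aggregate throughput is 920 units, under the 970 units limit; the business's age is 23 months, below the 24 months limit; a current Category 2 Registration is held — every condition holds. Applying paragraphs (f)–(m): (f) would limit (a) — the coverage ratio is 23%, meeting the 20% threshold — but (g) sets (f) aside: (g) operates against (f): the reference index is 706, under the 708 limit. (h) is triggered (at least one employee exceeds 30 hours/week), but is displaced by (i): (i) operates against (h): the café is classified under the construction sector. (j) operates (the compliance score is 47 points, below the 51 points limit), but is itself disapplied by (k): (k) operates — a current Category 6 Certificate is held. (l) applies (a current Tier E Declaration is held), but is displaced by (m): (m) operates against (l): assessed value is $157,000, below the $172,000 limit. (a) remains available.
Exception (b) does not apply: the employer is for-profit.
Exception (c) fails — the reportable unit count is 49, short of 56.
Exception (d) requires that the employer provides no cash remuneration (equity only); but employees are paid cash wages, so (d) is unavailable.
Exception (e) fails — the employer's headcount is 14, not less than 13.

No — exception (a) applies; Marcus's café is not required to provide paid sick leave.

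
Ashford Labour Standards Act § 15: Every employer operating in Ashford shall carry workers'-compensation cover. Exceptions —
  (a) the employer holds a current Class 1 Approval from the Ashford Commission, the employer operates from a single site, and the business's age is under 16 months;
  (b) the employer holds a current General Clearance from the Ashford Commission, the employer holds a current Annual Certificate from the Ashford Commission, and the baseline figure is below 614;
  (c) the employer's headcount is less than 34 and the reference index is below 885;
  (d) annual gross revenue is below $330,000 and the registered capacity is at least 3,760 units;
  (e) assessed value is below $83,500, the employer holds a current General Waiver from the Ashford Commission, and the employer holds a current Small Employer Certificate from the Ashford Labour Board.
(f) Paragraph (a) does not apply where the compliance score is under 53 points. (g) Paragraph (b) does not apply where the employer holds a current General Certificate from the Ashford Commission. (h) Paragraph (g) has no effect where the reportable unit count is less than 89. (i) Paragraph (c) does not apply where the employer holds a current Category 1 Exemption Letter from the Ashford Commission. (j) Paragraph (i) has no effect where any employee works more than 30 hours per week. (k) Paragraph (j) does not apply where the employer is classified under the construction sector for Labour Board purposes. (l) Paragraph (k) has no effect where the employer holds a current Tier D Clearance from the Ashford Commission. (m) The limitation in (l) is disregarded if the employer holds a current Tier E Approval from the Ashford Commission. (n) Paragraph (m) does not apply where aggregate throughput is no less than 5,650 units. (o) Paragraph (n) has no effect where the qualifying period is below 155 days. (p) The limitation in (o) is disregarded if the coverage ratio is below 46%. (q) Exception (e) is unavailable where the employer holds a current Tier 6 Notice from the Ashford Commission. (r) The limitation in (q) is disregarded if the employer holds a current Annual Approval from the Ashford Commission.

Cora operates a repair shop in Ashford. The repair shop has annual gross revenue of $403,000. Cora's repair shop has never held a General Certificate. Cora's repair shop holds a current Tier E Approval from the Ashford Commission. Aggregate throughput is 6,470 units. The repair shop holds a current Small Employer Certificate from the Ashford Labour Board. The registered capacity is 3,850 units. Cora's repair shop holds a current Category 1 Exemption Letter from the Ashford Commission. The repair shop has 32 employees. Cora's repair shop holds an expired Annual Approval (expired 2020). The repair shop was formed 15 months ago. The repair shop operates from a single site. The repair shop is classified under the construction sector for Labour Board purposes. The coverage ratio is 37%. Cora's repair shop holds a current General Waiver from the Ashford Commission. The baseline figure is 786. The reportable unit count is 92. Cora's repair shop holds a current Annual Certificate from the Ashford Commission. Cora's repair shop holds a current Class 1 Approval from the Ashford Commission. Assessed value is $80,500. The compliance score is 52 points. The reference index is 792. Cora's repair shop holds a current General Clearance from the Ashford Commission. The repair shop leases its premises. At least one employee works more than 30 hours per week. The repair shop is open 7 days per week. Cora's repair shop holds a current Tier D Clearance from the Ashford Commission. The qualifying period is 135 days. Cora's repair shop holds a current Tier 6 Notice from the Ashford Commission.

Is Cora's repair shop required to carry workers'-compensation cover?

No — exception (c) applies; Cora's repair shop is not required to carry workers'-compensation cover.

Exception (a) is satisfied on its face — a current Class 1 Approval is held; the employer operates from a single site; the business's age is 15 months, under the 16 months limit. Turning to paragraph (f): (f) is engaged — the compliance score is 52 points, under the 53 points limit. Exception (a) does not apply.
Exception (b) requires that the baseline figure is below 614; but the baseline figure is 786, not below 614, so (b) is unavailable.
Exception (c)'s conditions are all satisfied: the employer's headcount is 32, less than the 34 limit; the reference index is 792, below the 885 limit. Under paragraphs (i)–(p): (i) would limit (c) — a current Category 1 Exemption Letter is held — but (j) sets (i) aside: (j) operates against (i): at least one employee exceeds 30 hours/week. (k) operates (the repair shop is classified under the construction sector), but is displaced by (l): (l) operates against (k): a current Tier D Clearance is held. (m) would limit (l) — a current Tier E Approval is held — but (n) sets (m) aside: (n) operates against (m): aggregate throughput is 6,470 units, meeting the 5,650 units threshold. (o) operates (the qualifying period is 135 days, below the 155 days limit), but yields to (p): (p) operates against (o): the coverage ratio is 37%, below the 46% limit. So (c) applies.
Exception (d) fails — annual gross revenue is $403,000, not below $330,000.
All of (e)'s requirements are met (assessed value is $80,500, below the $83,500 limit; a current General Waiver is held; a current Small Employer Certificate is held). Turning to paragraphs (q)–(r): (q) applies — a current Tier 6 Notice is held. (r), which would lift (q), is inapplicable — the Annual Approval is not current. Exception (e) does not apply.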